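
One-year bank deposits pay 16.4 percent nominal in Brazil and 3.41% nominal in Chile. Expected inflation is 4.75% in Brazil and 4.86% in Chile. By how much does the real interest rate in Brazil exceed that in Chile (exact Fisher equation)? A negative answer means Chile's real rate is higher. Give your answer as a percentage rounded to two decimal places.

12.50%

Brazil: (1 + 0.1640)/(1 + 0.0475) − 1 = 11.1217%
Chile: (1 + 0.0341)/(1 + 0.0486) − 1 = -1.3828%
Differential = 11.1217% − (-1.3828%) = 12.5045% → 12.50%.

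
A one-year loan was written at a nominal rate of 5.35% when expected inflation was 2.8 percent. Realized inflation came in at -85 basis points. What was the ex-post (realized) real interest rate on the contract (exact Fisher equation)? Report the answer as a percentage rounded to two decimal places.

6.25%

Ex-post: (1 + 0.0535)/(1 − 0.0085) − 1 = 6.2532%
So the realized real rate is 6.25%.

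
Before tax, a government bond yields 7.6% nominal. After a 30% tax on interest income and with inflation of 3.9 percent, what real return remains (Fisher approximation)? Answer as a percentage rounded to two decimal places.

1.42%

After-tax nominal return = 7.6% × (1 − 0.3) = 5.3200%.
r ≈ 5.3200% − 3.9% → 1.42%.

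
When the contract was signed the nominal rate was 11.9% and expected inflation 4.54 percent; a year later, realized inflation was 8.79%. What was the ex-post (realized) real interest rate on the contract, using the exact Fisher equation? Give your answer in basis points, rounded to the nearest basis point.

Ex-post: (1 + 0.1190)/(1 + 0.0879) − 1 = 2.8587%
So the realized real rate is 286 basis points.

286 basis points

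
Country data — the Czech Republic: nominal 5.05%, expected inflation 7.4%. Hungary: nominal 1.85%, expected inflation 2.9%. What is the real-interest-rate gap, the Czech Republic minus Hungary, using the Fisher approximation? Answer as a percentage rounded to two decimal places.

-1.30%

The Czech Republic: 5.05% − 7.4% = -2.350%
Hungary: 1.85% − 2.9% = -1.050%
Differential = -1.300% → -1.30%.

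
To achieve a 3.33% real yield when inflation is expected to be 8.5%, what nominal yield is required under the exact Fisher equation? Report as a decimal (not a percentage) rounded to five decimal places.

0.12113

(1 + i) = (1 + r)(1 + π) = 1.03330 × 1.08500 = 1.1211305
i = 1.1211305 − 1, so the required nominal rate is 0.12113.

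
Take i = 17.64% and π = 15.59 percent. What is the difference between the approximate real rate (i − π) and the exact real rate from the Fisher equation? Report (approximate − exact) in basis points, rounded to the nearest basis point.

28 basis points

Approximate: r ≈ 17.640% − 15.590% = 2.0500%
Exact: (1 + 0.1764)/(1 + 0.1559) − 1 = 1.7735%
Error = 2.0500% − 1.7735% = 0.2765% → 28 basis points.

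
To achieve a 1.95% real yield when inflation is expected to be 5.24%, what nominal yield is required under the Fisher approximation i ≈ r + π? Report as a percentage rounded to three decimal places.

i ≈ r + π = 1.95% + 5.24% = 7.190%.

7.190%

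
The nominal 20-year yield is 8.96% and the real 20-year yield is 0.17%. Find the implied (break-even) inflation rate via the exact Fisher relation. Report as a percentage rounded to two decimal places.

(1 + π) = (1 + i)/(1 + r) = 1.08960 / 1.00170 = 1.087751
Break-even inflation = 1.087751 − 1 → 8.78%.

8.78%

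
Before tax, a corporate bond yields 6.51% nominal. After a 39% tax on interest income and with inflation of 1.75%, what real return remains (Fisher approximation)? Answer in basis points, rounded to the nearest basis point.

After-tax nominal return = 6.51% × (1 − 0.39) = 3.9711%.
r ≈ 3.9711% − 1.75% → 222 basis points.

222 basis points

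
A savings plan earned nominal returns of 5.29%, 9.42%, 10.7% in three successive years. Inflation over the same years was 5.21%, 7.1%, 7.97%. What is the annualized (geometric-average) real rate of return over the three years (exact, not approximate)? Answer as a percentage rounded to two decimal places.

Nominal growth factor = 1.0529 × 1.0942 × 1.1070 = 1.27535608
Price-level growth factor = 1.0521 × 1.0710 × 1.0797 = 1.21660499
Real growth factor = 1.27535608 / 1.21660499 = 1.04829102
Annualized real rate = 1.04829102^(1/3) − 1 = 1.5845% → 1.58%.

1.58%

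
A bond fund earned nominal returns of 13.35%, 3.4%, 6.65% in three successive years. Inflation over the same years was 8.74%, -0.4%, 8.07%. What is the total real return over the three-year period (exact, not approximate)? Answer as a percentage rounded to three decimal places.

Compound the nominal returns: 1.1335 × 1.0340 × 1.0665 = 1.249980.
Compound inflation: 1.0874 × 0.9960 × 1.0807 = 1.170453.
Deflate: 1.249980 / 1.170453 = 1.067946.
Total real return = 1.067946 − 1 → 6.795%.

6.795%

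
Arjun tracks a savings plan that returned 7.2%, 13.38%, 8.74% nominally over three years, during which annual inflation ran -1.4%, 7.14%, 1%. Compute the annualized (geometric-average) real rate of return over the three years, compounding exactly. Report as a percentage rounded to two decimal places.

7.40%

Nominal growth factor = 1.0720 × 1.1338 × 1.0874 = 1.32166250
Price-level growth factor = 0.9860 × 1.0714 × 1.0100 = 1.06696440
Real growth factor = 1.32166250 / 1.06696440 = 1.23871283
Annualized real rate = 1.23871283^(1/3) − 1 = 7.3965% → 7.40%.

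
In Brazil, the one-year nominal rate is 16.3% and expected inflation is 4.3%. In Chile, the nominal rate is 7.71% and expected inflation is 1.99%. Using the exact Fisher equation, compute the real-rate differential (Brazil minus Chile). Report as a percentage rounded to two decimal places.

5.90%

Brazil: (1 + 0.1630)/(1 + 0.0430) − 1 = 11.5053%
Chile: (1 + 0.0771)/(1 + 0.0199) − 1 = 5.6084%
Differential = 11.5053% − 5.6084% = 5.8969% → 5.90%.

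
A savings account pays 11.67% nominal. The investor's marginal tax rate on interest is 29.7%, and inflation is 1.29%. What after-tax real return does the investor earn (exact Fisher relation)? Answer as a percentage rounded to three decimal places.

6.826%

After-tax nominal return = 11.67% × (1 − 0.297) = 8.20401%.
1 + r = 1.0820401 / 1.01290 = 1.068260
After-tax real rate = 1.068260 − 1 → 6.826%.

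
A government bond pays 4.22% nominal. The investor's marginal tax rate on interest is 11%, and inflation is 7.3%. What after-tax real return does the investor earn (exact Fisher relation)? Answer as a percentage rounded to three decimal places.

After-tax nominal return = 4.22% × (1 − 0.11) = 3.7558%.
1 + r = 1.037558 / 1.07300 = 0.966969
After-tax real rate = 0.966969 − 1 → -3.303%.

-3.303%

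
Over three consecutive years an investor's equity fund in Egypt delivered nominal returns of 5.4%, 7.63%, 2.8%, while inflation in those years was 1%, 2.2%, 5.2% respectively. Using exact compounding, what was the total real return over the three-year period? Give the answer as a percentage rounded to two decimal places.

Nominal growth factor = 1.0540 × 1.0763 × 1.0280 = 1.166184
Price-level growth factor = 1.0100 × 1.0220 × 1.0520 = 1.085895
Real growth factor = 1.166184 / 1.085895 = 1.073938
Total real return = 1.073938 − 1 → 7.39%.

7.39%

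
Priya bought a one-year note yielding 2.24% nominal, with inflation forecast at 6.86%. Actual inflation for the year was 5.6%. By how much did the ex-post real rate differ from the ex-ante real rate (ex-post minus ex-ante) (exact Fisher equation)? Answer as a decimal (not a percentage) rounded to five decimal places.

Ex-ante: (1 + 0.0224)/(1 + 0.0686) − 1 = -4.3234%
Ex-post: (1 + 0.0224)/(1 + 0.0560) − 1 = -3.1818%
Difference (ex-post − ex-ante) = 1.1416% → 0.01142.

0.01142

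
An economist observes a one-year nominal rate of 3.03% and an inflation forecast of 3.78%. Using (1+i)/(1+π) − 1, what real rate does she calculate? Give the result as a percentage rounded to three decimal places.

-0.723%

1 + r = 1.03030 / 1.03780 = 0.992773
r = 0.992773 − 1 = -0.7227%, i.e. -0.723%.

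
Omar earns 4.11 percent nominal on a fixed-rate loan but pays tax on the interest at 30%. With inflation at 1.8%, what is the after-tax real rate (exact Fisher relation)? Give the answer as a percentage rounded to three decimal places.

After-tax nominal return = 4.11% × (1 − 0.3) = 2.8770%.
1 + r = 1.02877 / 1.01800 = 1.010580
After-tax real rate = 1.010580 − 1 → 1.058%.

1.058%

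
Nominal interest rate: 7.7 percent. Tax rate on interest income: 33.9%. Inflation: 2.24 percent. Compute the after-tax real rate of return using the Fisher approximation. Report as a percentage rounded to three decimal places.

After-tax nominal return = 7.7% × (1 − 0.339) = 5.0897%.
r ≈ 5.0897% − 2.24% → 2.850%.

2.850%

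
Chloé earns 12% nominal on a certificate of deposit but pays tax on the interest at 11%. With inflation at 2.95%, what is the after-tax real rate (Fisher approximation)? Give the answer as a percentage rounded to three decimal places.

7.730%

After-tax nominal return = 12% × (1 − 0.11) = 10.6800%.
r ≈ 10.6800% − 2.95% → 7.730%.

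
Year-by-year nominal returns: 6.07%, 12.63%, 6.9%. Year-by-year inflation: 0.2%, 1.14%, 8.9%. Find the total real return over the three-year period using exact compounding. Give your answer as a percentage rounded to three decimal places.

Compound the nominal returns: 1.0607 × 1.1263 × 1.0690 = 1.277098.
Compound inflation: 1.0020 × 1.0114 × 1.0890 = 1.103617.
Deflate: 1.277098 / 1.103617 = 1.157193.
Total real return = 1.157193 − 1 → 15.719%.

15.719%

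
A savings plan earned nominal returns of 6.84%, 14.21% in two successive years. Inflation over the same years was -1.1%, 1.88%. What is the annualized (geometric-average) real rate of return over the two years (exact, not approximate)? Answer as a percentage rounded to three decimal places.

Compound the nominal returns: 1.0684 × 1.1421 = 1.220219640.
Compound inflation: 0.9890 × 1.0188 = 1.007593200.
Deflate: 1.220219640 / 1.007593200 = 1.211024092.
Annualized real rate = 1.211024092^(1/2) − 1 = 10.04654% → 10.047%.

10.047%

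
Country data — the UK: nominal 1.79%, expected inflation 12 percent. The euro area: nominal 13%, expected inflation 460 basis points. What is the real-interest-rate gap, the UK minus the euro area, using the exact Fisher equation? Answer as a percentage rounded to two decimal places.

-17.15%

The UK: (1 + 0.0179)/(1 + 0.1200) − 1 = -9.1161%
The euro area: (1 + 0.1300)/(1 + 0.0460) − 1 = 8.0306%
Differential = -9.1161% − 8.0306% = -17.1467% → -17.15%.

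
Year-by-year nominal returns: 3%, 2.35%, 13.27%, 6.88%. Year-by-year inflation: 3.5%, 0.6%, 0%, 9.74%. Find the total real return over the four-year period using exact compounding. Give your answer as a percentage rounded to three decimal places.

11.695%

Nominal growth factor = 1.0300 × 1.0235 × 1.1327 × 1.0688 = 1.276252
Price-level growth factor = 1.0350 × 1.0060 × 1.0000 × 1.0974 = 1.142624
Real growth factor = 1.276252 / 1.142624 = 1.116948
Total real return = 1.116948 − 1 → 11.695%.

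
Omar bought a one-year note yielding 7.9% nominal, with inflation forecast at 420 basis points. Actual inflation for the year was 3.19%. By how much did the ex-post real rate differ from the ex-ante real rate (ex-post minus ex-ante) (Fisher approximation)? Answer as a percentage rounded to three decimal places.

Ex-ante: 7.9% − 4.2% = 3.700%
Ex-post: 7.9% − 3.19% = 4.710%
Difference (ex-post − ex-ante) = 1.0100% → 1.010%.

1.010%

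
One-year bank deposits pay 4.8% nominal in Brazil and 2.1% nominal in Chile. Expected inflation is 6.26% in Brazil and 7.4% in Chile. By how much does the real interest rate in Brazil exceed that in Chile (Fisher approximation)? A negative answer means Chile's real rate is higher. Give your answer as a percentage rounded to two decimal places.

Brazil: 4.8% − 6.26% = -1.460%
Chile: 2.1% − 7.4% = -5.300%
Differential = 3.840% → 3.84%.

3.84%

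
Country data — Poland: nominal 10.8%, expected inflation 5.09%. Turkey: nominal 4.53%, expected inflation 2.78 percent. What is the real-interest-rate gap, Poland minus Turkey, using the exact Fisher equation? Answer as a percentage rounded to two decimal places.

3.73%

Poland: (1 + 0.1080)/(1 + 0.0509) − 1 = 5.4334%
Turkey: (1 + 0.0453)/(1 + 0.0278) − 1 = 1.7027%
Differential = 5.4334% − 1.7027% = 3.7308% → 3.73%.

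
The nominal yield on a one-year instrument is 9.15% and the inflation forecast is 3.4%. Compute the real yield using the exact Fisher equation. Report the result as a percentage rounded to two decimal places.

By the Fisher equation, 1 + r = (1 + i)/(1 + π).
1 + r = 1.09150 / 1.03400 = 1.055609
r = 1.055609 − 1 = 5.5609%, i.e. 5.56%.

5.56%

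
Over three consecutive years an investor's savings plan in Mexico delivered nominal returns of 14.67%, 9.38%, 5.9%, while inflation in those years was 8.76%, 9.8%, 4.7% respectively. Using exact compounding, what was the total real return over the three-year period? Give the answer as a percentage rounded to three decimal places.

Nominal growth factor = 1.1467 × 1.0938 × 1.0590 = 1.3282618
Price-level growth factor = 1.0876 × 1.0980 × 1.0470 = 1.2503115
Real growth factor = 1.3282618 / 1.2503115 = 1.0623447
Total real return = 1.0623447 − 1 → 6.234%.

6.234%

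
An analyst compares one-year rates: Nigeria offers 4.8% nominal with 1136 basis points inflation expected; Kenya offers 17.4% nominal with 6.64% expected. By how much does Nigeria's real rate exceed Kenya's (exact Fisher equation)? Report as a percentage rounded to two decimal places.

-15.98%

Nigeria: (1 + 0.0480)/(1 + 0.1136) − 1 = -5.8908%
Kenya: (1 + 0.1740)/(1 + 0.0664) − 1 = 10.0900%
Differential = -5.8908% − 10.0900% = -15.9808% → -15.98%.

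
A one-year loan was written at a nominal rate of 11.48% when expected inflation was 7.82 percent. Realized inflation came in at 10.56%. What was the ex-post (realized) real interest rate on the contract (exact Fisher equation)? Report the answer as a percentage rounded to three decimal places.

Ex-post: (1 + 0.1148)/(1 + 0.1056) − 1 = 0.8321%
So the realized real rate is 0.832%.

0.832%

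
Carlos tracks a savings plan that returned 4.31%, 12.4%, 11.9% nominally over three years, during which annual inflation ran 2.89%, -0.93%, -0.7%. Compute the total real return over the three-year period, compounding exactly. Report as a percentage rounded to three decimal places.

29.616%

Compound the nominal returns: 1.0431 × 1.1240 × 1.1190 = 1.311965.
Compound inflation: 1.0289 × 0.9907 × 0.9930 = 1.012196.
Deflate: 1.311965 / 1.012196 = 1.296157.
Total real return = 1.296157 − 1 → 29.616%.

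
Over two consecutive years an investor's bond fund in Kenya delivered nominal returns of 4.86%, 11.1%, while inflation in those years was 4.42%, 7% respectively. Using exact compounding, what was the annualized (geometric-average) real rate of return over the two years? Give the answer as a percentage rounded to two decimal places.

2.11%

Nominal growth factor = 1.0486 × 1.1110 = 1.16499460
Price-level growth factor = 1.0442 × 1.0700 = 1.11729400
Real growth factor = 1.16499460 / 1.11729400 = 1.04269297
Annualized real rate = 1.04269297^(1/2) − 1 = 2.1123% → 2.11%.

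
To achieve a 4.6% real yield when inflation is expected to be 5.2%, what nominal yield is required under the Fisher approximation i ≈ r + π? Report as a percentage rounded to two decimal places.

i ≈ r + π = 4.6% + 5.2% = 9.80%.

9.80%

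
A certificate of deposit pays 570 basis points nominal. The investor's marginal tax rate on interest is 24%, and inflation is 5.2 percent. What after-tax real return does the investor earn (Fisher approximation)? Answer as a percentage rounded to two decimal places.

-0.87%

After-tax nominal return = 5.7% × (1 − 0.24) = 4.3320%.
r ≈ 4.3320% − 5.2% → -0.87%.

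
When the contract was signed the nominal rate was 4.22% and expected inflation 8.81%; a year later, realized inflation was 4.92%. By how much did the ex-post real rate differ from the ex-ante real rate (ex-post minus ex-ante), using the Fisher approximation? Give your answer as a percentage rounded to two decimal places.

Ex-ante: 4.22% − 8.81% = -4.590%
Ex-post: 4.22% − 4.92% = -0.700%
Difference (ex-post − ex-ante) = 3.8900% → 3.89%.

3.89%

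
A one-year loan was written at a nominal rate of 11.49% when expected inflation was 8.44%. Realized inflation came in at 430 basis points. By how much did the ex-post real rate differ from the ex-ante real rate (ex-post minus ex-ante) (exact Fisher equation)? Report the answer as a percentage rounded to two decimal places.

4.08%

Ex-ante: (1 + 0.1149)/(1 + 0.0844) − 1 = 2.8126%
Ex-post: (1 + 0.1149)/(1 + 0.0430) − 1 = 6.8936%
Difference (ex-post − ex-ante) = 4.0810% → 4.08%.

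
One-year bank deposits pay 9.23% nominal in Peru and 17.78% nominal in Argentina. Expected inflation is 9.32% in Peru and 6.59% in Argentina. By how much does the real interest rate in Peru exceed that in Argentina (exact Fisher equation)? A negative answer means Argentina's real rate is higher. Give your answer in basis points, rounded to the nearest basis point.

Peru: (1 + 0.0923)/(1 + 0.0932) − 1 = -0.0823%
Argentina: (1 + 0.1778)/(1 + 0.0659) − 1 = 10.4982%
Differential = -0.0823% − 10.4982% = -10.5805% → -1058 basis points.

-1058 basis points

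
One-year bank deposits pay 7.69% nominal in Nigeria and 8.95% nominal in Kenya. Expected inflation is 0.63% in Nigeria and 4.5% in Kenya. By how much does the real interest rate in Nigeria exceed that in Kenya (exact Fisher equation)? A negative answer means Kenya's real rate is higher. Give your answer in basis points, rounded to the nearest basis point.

Nigeria: (1 + 0.0769)/(1 + 0.0063) − 1 = 7.0158%
Kenya: (1 + 0.0895)/(1 + 0.0450) − 1 = 4.2584%
Differential = 7.0158% − 4.2584% = 2.7574% → 276 basis points.

276 basis points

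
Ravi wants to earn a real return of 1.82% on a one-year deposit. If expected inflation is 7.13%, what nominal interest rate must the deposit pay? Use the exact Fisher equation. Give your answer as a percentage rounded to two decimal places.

9.08%

(1 + i) = (1 + r)(1 + π) = 1.01820 × 1.07130 = 1.09079766
i = 1.09079766 − 1, so the required nominal rate is 9.08%.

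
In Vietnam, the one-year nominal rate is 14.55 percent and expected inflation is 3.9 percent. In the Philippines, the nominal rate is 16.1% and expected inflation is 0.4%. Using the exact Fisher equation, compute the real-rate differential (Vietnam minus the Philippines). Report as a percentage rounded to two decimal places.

Vietnam: (1 + 0.1455)/(1 + 0.0390) − 1 = 10.2502%
The Philippines: (1 + 0.1610)/(1 + 0.0040) − 1 = 15.6375%
Differential = 10.2502% − 15.6375% = -5.3872% → -5.39%.

-5.39%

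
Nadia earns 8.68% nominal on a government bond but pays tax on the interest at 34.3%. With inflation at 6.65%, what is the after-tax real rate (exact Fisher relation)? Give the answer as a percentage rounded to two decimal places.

After-tax nominal return = 8.68% × (1 − 0.343) = 5.70276%.
1 + r = 1.0570276 / 1.06650 = 0.991118
After-tax real rate = 0.991118 − 1 → -0.89%.

-0.89%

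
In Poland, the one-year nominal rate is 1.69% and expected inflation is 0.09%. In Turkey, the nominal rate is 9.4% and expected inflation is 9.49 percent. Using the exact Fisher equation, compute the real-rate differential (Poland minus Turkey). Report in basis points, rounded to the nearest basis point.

Poland: (1 + 0.0169)/(1 + 0.0009) − 1 = 1.5986%
Turkey: (1 + 0.0940)/(1 + 0.0949) − 1 = -0.0822%
Differential = 1.5986% − (-0.0822%) = 1.6808% → 168 basis points.

168 basis points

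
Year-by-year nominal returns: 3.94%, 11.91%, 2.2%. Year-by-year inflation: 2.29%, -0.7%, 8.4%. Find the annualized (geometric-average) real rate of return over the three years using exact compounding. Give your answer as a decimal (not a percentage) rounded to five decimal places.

0.02588

Nominal growth factor = 1.0394 × 1.1191 × 1.0220 = 1.18878278
Price-level growth factor = 1.0229 × 0.9930 × 1.0840 = 1.10106183
Real growth factor = 1.18878278 / 1.10106183 = 1.07966940
Annualized real rate = 1.07966940^(1/3) − 1 = 2.5881% → 0.02588.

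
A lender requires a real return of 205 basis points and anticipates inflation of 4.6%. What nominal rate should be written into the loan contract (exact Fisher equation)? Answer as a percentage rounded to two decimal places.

6.74%

(1 + i) = (1 + r)(1 + π) = 1.02050 × 1.04600 = 1.067443
i = 1.067443 − 1, so the required nominal rate is 6.74%.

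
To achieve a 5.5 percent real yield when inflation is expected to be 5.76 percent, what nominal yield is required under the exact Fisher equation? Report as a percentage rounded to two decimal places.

(1 + i) = (1 + r)(1 + π) = 1.05500 × 1.05760 = 1.115768
i = 1.115768 − 1, so the required nominal rate is 11.58%.

11.58%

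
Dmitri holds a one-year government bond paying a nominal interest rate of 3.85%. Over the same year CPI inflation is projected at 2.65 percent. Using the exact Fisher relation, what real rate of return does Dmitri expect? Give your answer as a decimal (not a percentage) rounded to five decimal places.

1 + r = 1.03850 / 1.02650 = 1.011690
r = 1.011690 − 1 = 1.1690%, i.e. 0.01169.

0.01169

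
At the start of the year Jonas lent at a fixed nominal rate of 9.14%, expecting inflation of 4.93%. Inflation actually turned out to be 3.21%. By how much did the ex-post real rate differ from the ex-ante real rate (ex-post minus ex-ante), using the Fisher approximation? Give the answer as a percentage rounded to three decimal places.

Ex-ante: 9.14% − 4.93% = 4.210%
Ex-post: 9.14% − 3.21% = 5.930%
Difference (ex-post − ex-ante) = 1.7200% → 1.720%.

1.720%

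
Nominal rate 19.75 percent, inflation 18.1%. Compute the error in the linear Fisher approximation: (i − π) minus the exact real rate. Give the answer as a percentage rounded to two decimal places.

Approximate: r ≈ 19.750% − 18.100% = 1.6500%
Exact: (1 + 0.1975)/(1 + 0.1810) − 1 = 1.3971%
Error = 1.6500% − 1.3971% = 0.2529% → 0.25%.

0.25%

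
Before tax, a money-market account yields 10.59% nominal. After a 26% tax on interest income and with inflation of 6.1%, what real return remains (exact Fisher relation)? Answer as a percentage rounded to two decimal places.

1.64%

After-tax nominal return = 10.59% × (1 − 0.26) = 7.8366%.
1 + r = 1.078366 / 1.06100 = 1.016368
After-tax real rate = 1.016368 − 1 → 1.64%.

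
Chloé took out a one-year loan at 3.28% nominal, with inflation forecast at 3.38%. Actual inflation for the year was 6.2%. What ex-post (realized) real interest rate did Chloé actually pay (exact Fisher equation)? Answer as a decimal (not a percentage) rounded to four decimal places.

-0.0275

Ex-post: (1 + 0.0328)/(1 + 0.0620) − 1 = -2.7495%
So the realized real rate is -0.0275.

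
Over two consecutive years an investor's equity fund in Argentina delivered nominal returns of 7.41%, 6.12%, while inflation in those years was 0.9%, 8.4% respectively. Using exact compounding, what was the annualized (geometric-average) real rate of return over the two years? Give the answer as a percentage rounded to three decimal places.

Compound the nominal returns: 1.0741 × 1.0612 = 1.13983492.
Compound inflation: 1.0090 × 1.0840 = 1.09375600.
Deflate: 1.13983492 / 1.09375600 = 1.04212907.
Annualized real rate = 1.04212907^(1/2) − 1 = 2.0847% → 2.085%.

2.085%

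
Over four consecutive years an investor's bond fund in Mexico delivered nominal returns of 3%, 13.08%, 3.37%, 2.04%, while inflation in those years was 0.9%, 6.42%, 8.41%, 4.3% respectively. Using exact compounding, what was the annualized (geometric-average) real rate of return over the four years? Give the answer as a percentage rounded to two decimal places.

Nominal growth factor = 1.0300 × 1.1308 × 1.0337 × 1.0204 = 1.22853629
Price-level growth factor = 1.0090 × 1.0642 × 1.0841 × 1.0430 = 1.21413806
Real growth factor = 1.22853629 / 1.21413806 = 1.01185881
Annualized real rate = 1.01185881^(1/4) − 1 = 0.2952% → 0.30%.

0.30%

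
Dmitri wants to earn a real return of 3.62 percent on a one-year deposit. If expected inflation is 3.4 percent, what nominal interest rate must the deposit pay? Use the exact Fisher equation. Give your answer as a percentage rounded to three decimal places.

7.143%

(1 + i) = (1 + r)(1 + π) = 1.03620 × 1.03400 = 1.0714308
i = 1.0714308 − 1, so the required nominal rate is 7.143%.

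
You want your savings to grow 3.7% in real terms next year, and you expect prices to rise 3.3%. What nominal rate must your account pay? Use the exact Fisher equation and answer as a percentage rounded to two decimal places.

(1 + i) = (1 + r)(1 + π) = 1.03700 × 1.03300 = 1.071221
i = 1.071221 − 1, so the required nominal rate is 7.12%.

7.12%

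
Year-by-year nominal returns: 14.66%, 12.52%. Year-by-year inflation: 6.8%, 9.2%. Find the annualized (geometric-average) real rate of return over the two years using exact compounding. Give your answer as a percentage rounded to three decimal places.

5.178%

Compound the nominal returns: 1.1466 × 1.1252 = 1.29015432.
Compound inflation: 1.0680 × 1.0920 = 1.16625600.
Deflate: 1.29015432 / 1.16625600 = 1.10623596.
Annualized real rate = 1.10623596^(1/2) − 1 = 5.1778% → 5.178%.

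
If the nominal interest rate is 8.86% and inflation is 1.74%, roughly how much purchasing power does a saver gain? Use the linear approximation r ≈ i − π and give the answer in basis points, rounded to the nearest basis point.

r ≈ i − π = 8.86% − 1.74% = 712 basis points.

712 basis points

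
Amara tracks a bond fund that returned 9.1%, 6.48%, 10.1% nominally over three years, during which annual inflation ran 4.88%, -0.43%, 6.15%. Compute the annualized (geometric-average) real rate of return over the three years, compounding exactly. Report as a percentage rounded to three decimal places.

4.885%

Compound the nominal returns: 1.0910 × 1.0648 × 1.1010 = 1.27902818.
Compound inflation: 1.0488 × 0.9957 × 1.0615 = 1.10851400.
Deflate: 1.27902818 / 1.10851400 = 1.15382230.
Annualized real rate = 1.15382230^(1/3) − 1 = 4.8849% → 4.885%.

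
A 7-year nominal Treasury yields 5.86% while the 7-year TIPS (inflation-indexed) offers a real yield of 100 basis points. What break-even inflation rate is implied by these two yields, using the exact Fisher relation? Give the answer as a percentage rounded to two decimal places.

4.81%

(1 + π) = (1 + i)/(1 + r) = 1.05860 / 1.01000 = 1.048119
Break-even inflation = 1.048119 − 1 → 4.81%.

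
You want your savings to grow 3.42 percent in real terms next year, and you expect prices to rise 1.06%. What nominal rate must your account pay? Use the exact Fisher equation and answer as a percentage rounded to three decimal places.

4.516%

(1 + i) = (1 + r)(1 + π) = 1.03420 × 1.01060 = 1.04516252
i = 1.04516252 − 1, so the required nominal rate is 4.516%.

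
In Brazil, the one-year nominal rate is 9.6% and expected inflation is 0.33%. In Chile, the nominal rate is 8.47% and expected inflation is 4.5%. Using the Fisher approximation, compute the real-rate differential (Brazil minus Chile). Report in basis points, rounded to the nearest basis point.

530 basis points

Brazil: 9.6% − 0.33% = 9.270%
Chile: 8.47% − 4.5% = 3.970%
Differential = 5.300% → 530 basis points.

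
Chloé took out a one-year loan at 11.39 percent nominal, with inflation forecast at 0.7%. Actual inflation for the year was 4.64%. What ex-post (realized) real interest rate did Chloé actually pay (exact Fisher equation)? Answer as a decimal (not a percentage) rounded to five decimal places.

Ex-post: (1 + 0.1139)/(1 + 0.0464) − 1 = 6.4507%
So the realized real rate is 0.06451.

0.06451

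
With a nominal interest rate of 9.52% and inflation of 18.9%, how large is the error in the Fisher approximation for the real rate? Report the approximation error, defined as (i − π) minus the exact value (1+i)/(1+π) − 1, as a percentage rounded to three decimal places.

-1.491%

Approximate: r ≈ 9.520% − 18.900% = -9.3800%
Exact: (1 + 0.0952)/(1 + 0.1890) − 1 = -7.8890%
Error = -9.3800% − (-7.8890%) = -1.4910% → -1.491%.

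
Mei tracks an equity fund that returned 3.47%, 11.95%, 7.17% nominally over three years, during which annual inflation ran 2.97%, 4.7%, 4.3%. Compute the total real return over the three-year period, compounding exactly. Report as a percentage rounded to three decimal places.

Compound the nominal returns: 1.0347 × 1.1195 × 1.0717 = 1.241400.
Compound inflation: 1.0297 × 1.0470 × 1.0430 = 1.124454.
Deflate: 1.241400 / 1.124454 = 1.104003.
Total real return = 1.104003 − 1 → 10.400%.

10.400%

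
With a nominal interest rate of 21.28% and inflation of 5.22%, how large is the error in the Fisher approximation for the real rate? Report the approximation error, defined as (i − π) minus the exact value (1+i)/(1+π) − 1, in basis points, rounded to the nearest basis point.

80 basis points

Approximate: r ≈ 21.280% − 5.220% = 16.0600%
Exact: (1 + 0.2128)/(1 + 0.0522) − 1 = 15.2633%
Error = 16.0600% − 15.2633% = 0.7967% → 80 basis points.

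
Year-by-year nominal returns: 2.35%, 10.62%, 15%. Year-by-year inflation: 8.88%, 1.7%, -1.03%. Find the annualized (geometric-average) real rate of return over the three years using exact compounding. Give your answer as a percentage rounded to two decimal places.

5.91%

Compound the nominal returns: 1.0235 × 1.1062 × 1.1500 = 1.30202506.
Compound inflation: 1.0888 × 1.0170 × 0.9897 = 1.09590431.
Deflate: 1.30202506 / 1.09590431 = 1.18808279.
Annualized real rate = 1.18808279^(1/3) − 1 = 5.9129% → 5.91%.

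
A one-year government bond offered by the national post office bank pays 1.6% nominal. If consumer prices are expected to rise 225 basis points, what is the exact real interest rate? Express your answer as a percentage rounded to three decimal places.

-0.636%

By the Fisher identity, 1 + r = (1 + i)/(1 + π).
1 + r = 1.01600 / 1.02250 = 0.993643
r = 0.993643 − 1 = -0.6357%, i.e. -0.636%.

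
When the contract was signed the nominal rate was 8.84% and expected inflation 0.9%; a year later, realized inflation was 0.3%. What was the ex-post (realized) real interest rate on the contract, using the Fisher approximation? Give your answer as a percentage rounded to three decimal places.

8.540%

Ex-post: 8.84% − 0.3% = 8.540%
So the realized real rate is 8.540%.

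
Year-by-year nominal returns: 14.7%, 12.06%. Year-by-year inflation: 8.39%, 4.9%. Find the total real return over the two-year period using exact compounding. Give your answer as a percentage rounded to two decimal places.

Nominal growth factor = 1.1470 × 1.1206 = 1.285328
Price-level growth factor = 1.0839 × 1.0490 = 1.137011
Real growth factor = 1.285328 / 1.137011 = 1.130445
Total real return = 1.130445 − 1 → 13.04%.

13.04%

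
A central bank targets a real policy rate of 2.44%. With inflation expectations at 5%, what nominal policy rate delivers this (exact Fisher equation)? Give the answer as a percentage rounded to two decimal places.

7.56%

(1 + i) = (1 + r)(1 + π) = 1.02440 × 1.05000 = 1.07562
i = 1.07562 − 1, so the required nominal rate is 7.56%.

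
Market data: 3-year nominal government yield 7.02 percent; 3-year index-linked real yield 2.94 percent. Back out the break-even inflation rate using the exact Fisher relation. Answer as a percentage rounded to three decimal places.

(1 + π) = (1 + i)/(1 + r) = 1.07020 / 1.02940 = 1.0396347
Break-even inflation = 1.0396347 − 1 → 3.963%.

3.963%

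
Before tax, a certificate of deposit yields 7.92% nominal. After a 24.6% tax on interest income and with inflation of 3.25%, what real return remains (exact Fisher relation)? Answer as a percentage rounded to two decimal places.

2.64%

After-tax nominal return = 7.92% × (1 − 0.246) = 5.97168%.
1 + r = 1.0597168 / 1.03250 = 1.026360
After-tax real rate = 1.026360 − 1 → 2.64%.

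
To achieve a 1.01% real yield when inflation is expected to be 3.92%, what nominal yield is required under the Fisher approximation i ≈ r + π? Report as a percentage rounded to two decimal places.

i ≈ r + π = 1.01% + 3.92% = 4.93%.

4.93%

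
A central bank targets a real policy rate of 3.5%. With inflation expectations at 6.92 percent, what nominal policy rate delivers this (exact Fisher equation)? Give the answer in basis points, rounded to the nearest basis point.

(1 + i) = (1 + r)(1 + π) = 1.03500 × 1.06920 = 1.106622
i = 1.106622 − 1, so the required nominal rate is 1066 basis points.

1066 basis points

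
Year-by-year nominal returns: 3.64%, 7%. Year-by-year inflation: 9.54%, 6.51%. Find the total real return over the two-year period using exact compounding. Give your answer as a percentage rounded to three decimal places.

-4.951%

Nominal growth factor = 1.0364 × 1.0700 = 1.108948
Price-level growth factor = 1.0954 × 1.0651 = 1.166711
Real growth factor = 1.108948 / 1.166711 = 0.950491
Total real return = 0.950491 − 1 → -4.951%.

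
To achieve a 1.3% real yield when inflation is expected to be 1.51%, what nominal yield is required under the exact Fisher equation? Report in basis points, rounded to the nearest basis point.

283 basis points

(1 + i) = (1 + r)(1 + π) = 1.01300 × 1.01510 = 1.0282963
i = 1.0282963 − 1, so the required nominal rate is 283 basis points.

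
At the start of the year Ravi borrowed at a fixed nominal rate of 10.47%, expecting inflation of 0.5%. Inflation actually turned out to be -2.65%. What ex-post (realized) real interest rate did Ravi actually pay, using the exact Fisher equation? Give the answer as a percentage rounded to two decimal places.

13.48%

Ex-post: (1 + 0.1047)/(1 − 0.0265) − 1 = 13.4771%
So the realized real rate is 13.48%.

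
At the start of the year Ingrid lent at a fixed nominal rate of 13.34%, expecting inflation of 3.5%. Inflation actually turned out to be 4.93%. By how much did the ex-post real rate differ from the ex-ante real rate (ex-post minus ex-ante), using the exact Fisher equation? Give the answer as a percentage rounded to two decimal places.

Ex-ante: (1 + 0.1334)/(1 + 0.0350) − 1 = 9.5072%
Ex-post: (1 + 0.1334)/(1 + 0.0493) − 1 = 8.0149%
Difference (ex-post − ex-ante) = -1.4924% → -1.49%.

-1.49%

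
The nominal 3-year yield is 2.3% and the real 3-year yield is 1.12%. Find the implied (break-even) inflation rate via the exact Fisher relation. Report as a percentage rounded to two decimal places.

(1 + π) = (1 + i)/(1 + r) = 1.02300 / 1.01120 = 1.011669
Break-even inflation = 1.011669 − 1 → 1.17%.

1.17%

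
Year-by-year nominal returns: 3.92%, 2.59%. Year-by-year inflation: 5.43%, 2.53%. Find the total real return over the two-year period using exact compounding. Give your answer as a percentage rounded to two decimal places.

Compound the nominal returns: 1.0392 × 1.0259 = 1.066115.
Compound inflation: 1.0543 × 1.0253 = 1.080974.
Deflate: 1.066115 / 1.080974 = 0.986255.
Total real return = 0.986255 − 1 → -1.37%.

-1.37%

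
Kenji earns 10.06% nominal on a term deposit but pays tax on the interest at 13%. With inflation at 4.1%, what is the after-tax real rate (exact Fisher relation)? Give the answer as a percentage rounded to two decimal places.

4.47%

After-tax nominal return = 10.06% × (1 − 0.13) = 8.7522%.
1 + r = 1.087522 / 1.04100 = 1.044690
After-tax real rate = 1.044690 − 1 → 4.47%.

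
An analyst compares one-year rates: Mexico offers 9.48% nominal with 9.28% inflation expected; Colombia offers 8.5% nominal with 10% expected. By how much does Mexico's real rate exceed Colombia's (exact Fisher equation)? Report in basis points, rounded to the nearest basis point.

155 basis points

Mexico: (1 + 0.0948)/(1 + 0.0928) − 1 = 0.1830%
Colombia: (1 + 0.0850)/(1 + 0.1000) − 1 = -1.3636%
Differential = 0.1830% − (-1.3636%) = 1.5467% → 155 basis points.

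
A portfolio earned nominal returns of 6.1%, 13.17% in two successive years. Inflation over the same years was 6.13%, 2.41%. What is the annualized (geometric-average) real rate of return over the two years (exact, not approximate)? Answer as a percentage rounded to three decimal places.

5.107%

Compound the nominal returns: 1.0610 × 1.1317 = 1.20073370.
Compound inflation: 1.0613 × 1.0241 = 1.08687733.
Deflate: 1.20073370 / 1.08687733 = 1.10475549.
Annualized real rate = 1.10475549^(1/2) − 1 = 5.1073% → 5.107%.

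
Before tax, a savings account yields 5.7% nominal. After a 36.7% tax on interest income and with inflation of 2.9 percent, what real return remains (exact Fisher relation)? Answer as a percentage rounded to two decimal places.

0.69%

After-tax nominal return = 5.7% × (1 − 0.367) = 3.6081%.
1 + r = 1.036081 / 1.02900 = 1.006881
After-tax real rate = 1.006881 − 1 → 0.69%.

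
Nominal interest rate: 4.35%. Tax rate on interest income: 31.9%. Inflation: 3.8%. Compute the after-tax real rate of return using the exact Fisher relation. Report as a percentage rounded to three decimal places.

-0.807%

After-tax nominal return = 4.35% × (1 − 0.319) = 2.96235%.
1 + r = 1.0296235 / 1.03800 = 0.991930
After-tax real rate = 0.991930 − 1 → -0.807%.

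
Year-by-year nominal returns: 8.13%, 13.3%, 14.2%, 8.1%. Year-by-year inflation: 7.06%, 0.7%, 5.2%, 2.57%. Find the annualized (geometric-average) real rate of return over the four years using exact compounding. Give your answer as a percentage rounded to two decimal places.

Compound the nominal returns: 1.0813 × 1.1330 × 1.1420 × 1.0810 = 1.51240433.
Compound inflation: 1.0706 × 1.0070 × 1.0520 × 1.0257 = 1.16330288.
Deflate: 1.51240433 / 1.16330288 = 1.30009505.
Annualized real rate = 1.30009505^(1/4) − 1 = 6.7809% → 6.78%.

6.78%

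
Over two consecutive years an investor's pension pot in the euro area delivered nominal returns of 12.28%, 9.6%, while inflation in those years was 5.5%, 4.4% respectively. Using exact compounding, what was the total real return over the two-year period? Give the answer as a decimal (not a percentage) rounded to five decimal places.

Compound the nominal returns: 1.1228 × 1.0960 = 1.2305888.
Compound inflation: 1.0550 × 1.0440 = 1.1014200.
Deflate: 1.2305888 / 1.1014200 = 1.1172748.
Total real return = 1.1172748 − 1 → 0.11727.

0.11727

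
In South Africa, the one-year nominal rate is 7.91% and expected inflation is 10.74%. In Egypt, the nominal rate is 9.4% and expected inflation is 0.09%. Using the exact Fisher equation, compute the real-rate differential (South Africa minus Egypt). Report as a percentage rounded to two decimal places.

South Africa: (1 + 0.0791)/(1 + 0.1074) − 1 = -2.5555%
Egypt: (1 + 0.0940)/(1 + 0.0009) − 1 = 9.3016%
Differential = -2.5555% − 9.3016% = -11.8572% → -11.86%.

-11.86%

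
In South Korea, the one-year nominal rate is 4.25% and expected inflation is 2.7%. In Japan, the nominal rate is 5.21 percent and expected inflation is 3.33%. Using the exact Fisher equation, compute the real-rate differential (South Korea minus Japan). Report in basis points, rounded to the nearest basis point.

-31 basis points

South Korea: (1 + 0.0425)/(1 + 0.0270) − 1 = 1.5093%
Japan: (1 + 0.0521)/(1 + 0.0333) − 1 = 1.8194%
Differential = 1.5093% − 1.8194% = -0.3102% → -31 basis points.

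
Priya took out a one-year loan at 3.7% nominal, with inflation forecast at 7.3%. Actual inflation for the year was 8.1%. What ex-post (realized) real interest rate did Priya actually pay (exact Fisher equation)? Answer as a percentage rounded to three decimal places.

Ex-post: (1 + 0.0370)/(1 + 0.0810) − 1 = -4.0703%
So the realized real rate is -4.070%.

-4.070%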